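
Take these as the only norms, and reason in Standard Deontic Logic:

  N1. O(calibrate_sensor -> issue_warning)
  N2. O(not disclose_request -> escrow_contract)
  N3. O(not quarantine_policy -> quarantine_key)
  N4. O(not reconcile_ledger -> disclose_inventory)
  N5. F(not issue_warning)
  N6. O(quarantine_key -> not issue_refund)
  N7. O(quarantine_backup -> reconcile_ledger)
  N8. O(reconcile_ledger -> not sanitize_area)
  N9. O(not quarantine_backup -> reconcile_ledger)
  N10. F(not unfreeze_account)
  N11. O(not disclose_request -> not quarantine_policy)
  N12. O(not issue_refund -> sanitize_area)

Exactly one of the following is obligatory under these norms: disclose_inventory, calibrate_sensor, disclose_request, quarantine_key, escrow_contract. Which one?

Premises 9 and 7 cover both cases: O(not quarantine_backup -> reconcile_ledger) and O(quarantine_backup -> reconcile_ledger). Since not quarantine_backup ∨ quarantine_backup is a tautology, O(reconcile_ledger) follows.
From O(reconcile_ledger) and premise 8, O(reconcile_ledger -> not sanitize_area), we obtain O(not sanitize_area).
The contrapositive of premise 12 (O(not issue_refund -> sanitize_area)) is O(not sanitize_area -> issue_refund), and O(not sanitize_area) is already established, so O(issue_refund).
Premise 6, O(quarantine_key -> not issue_refund), contraposes to O(issue_refund -> not quarantine_key); with O(issue_refund) we get O(not quarantine_key).
Premise 3, O(not quarantine_policy -> quarantine_key), contraposes to O(not quarantine_key -> quarantine_policy); with O(not quarantine_key) we get O(quarantine_policy).
Premise 11 is O(not disclose_request -> not quarantine_policy); contrapositively O(quarantine_policy -> disclose_request). Since O(quarantine_policy) holds, K gives O(disclose_request).
So O(disclose_request) holds — disclose_request is obligatory. None of the other listed options is made obligatory by any chain of premises.

disclose_request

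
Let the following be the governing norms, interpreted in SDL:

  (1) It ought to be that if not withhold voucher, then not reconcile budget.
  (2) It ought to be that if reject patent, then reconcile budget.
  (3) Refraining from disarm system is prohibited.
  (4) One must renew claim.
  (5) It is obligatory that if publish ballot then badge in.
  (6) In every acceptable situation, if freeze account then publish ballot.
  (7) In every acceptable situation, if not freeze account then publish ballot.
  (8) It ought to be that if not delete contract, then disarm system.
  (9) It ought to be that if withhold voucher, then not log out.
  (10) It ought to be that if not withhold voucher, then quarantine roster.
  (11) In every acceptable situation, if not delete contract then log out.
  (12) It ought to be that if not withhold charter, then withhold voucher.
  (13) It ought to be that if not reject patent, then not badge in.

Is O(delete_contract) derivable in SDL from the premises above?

Premises 7 and 6 cover both cases: O(¬freeze_account → publish_ballot) and O(freeze_account → publish_ballot). Since ¬freeze_account ∨ freeze_account is a tautology, O(publish_ballot) follows.
With premise 5, O(publish_ballot → badge_in), the K-axiom yields O(badge_in).
The contrapositive of premise 13 (O(¬reject_patent → ¬badge_in)) is O(badge_in → reject_patent), and O(badge_in) is already established, so O(reject_patent).
From O(reject_patent) and premise 2, O(reject_patent → reconcile_budget), we obtain O(reconcile_budget).
The contrapositive of premise 1 (O(¬withhold_voucher → ¬reconcile_budget)) is O(reconcile_budget → withhold_voucher), and O(reconcile_budget) is already established, so O(withhold_voucher).
Applying K to premise 9 (O(withhold_voucher → ¬log_out)) and O(withhold_voucher) yields O(¬log_out).
Premise 11, O(¬delete_contract → log_out), contraposes to O(¬log_out → delete_contract); with O(¬log_out) we get O(delete_contract).
Premises 3, 4, 8, 10, 12 do not contribute to this derivation.
So O(delete_contract) follows.

Yes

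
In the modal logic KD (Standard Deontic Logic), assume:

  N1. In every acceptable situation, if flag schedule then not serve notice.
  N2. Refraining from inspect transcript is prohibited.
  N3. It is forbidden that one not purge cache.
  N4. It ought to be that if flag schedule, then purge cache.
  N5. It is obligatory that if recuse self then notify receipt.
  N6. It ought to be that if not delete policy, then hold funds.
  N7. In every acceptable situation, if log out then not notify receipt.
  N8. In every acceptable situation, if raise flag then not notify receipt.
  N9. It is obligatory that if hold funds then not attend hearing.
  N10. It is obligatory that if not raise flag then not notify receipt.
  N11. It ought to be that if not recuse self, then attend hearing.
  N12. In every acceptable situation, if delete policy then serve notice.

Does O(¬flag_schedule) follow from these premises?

Yes

Premises 8 and 10 cover both cases: O(raise_flag → ¬notify_receipt) and O(¬raise_flag → ¬notify_receipt). Since raise_flag ∨ ¬raise_flag is a tautology, O(¬notify_receipt) follows.
Premise 5 is O(recuse_self → notify_receipt); contrapositively O(¬notify_receipt → ¬recuse_self). Since O(¬notify_receipt) holds, K gives O(¬recuse_self).
Applying K to premise 11 (O(¬recuse_self → attend_hearing)) and O(¬recuse_self) yields O(attend_hearing).
Premise 9, O(hold_funds → ¬attend_hearing), contraposes to O(attend_hearing → ¬hold_funds); with O(attend_hearing) we get O(¬hold_funds).
The contrapositive of premise 6 (O(¬delete_policy → hold_funds)) is O(¬hold_funds → delete_policy), and O(¬hold_funds) is already established, so O(delete_policy).
With premise 12, O(delete_policy → serve_notice), the K-axiom yields O(serve_notice).
Premise 1 is O(flag_schedule → ¬serve_notice); contrapositively O(serve_notice → ¬flag_schedule). Since O(serve_notice) holds, K gives O(¬flag_schedule).
Premises 2, 3, 4, 7 do not contribute to this derivation.
So O(¬flag_schedule) follows.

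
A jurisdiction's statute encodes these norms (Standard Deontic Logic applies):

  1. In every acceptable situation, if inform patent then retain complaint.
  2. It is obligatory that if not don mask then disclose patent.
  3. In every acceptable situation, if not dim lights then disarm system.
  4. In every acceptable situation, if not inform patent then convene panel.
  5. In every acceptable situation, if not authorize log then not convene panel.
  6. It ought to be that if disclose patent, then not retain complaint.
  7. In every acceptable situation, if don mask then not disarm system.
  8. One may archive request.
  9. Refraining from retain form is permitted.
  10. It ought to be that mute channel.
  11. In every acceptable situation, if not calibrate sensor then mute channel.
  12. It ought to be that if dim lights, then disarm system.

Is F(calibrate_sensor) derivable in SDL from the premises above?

No

Premise 11 is O(¬calibrate_sensor → mute_channel); even if O(mute_channel) held, inferring O(¬calibrate_sensor) would be affirming the consequent — invalid.
No other premise forces O(¬calibrate_sensor). An ideal world satisfying every premise can still have calibrate_sensor true, so F(calibrate_sensor) is not derivable.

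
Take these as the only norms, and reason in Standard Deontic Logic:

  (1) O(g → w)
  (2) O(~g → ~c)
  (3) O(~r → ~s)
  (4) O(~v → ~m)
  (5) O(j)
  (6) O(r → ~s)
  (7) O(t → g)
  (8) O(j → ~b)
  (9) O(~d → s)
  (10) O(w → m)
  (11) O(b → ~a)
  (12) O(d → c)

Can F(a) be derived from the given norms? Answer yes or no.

No

Premise 11 is O(b → ~a), but O(b) is not derivable from the premises, so it does not yield O(~a).
No other premise forces O(~a). An ideal world satisfying every premise can still have a true, so F(a) is not derivable.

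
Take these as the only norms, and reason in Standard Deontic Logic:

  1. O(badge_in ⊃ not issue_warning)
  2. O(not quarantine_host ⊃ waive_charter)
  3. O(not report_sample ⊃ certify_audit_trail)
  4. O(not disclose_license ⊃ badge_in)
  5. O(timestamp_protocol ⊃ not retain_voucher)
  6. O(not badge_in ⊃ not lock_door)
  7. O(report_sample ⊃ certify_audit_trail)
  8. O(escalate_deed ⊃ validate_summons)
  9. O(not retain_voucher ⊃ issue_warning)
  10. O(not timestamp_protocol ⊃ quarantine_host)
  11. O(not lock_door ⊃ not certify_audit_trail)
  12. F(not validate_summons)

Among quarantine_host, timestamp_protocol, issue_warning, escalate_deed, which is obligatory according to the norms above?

Premises 3 and 7 cover both cases: O(not report_sample ⊃ certify_audit_trail) and O(report_sample ⊃ certify_audit_trail). Since not report_sample ∨ report_sample is a tautology, O(certify_audit_trail) follows.
The contrapositive of premise 11 (O(not lock_door ⊃ not certify_audit_trail)) is O(certify_audit_trail ⊃ lock_door), and O(certify_audit_trail) is already established, so O(lock_door).
Premise 6 is O(not badge_in ⊃ not lock_door); contrapositively O(lock_door ⊃ badge_in). Since O(lock_door) holds, K gives O(badge_in).
With premise 1, O(badge_in ⊃ not issue_warning), the K-axiom yields O(not issue_warning).
The contrapositive of premise 9 (O(not retain_voucher ⊃ issue_warning)) is O(not issue_warning ⊃ retain_voucher), and O(not issue_warning) is already established, so O(retain_voucher).
Premise 5 is O(timestamp_protocol ⊃ not retain_voucher); contrapositively O(retain_voucher ⊃ not timestamp_protocol). Since O(retain_voucher) holds, K gives O(not timestamp_protocol).
From O(not timestamp_protocol) and premise 10, O(not timestamp_protocol ⊃ quarantine_host), we obtain O(quarantine_host).
So O(quarantine_host) holds — quarantine_host is obligatory. None of the other listed options is made obligatory by any chain of premises.

quarantine_host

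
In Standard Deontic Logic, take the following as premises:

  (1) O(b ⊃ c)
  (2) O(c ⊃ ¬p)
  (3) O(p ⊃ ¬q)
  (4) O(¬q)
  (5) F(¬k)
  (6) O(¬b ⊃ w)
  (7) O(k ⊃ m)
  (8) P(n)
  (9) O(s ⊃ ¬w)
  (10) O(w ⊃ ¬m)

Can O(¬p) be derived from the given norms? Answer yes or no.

Yes

Premise 5 is F(¬k), i.e. O(k).
Premise 7 is O(k ⊃ m); since O(k), deontic closure gives O(m).
Premise 10, O(w ⊃ ¬m), contraposes to O(m ⊃ ¬w); with O(m) we get O(¬w).
Premise 6 is O(¬b ⊃ w); contrapositively O(¬w ⊃ b). Since O(¬w) holds, K gives O(b).
Premise 1 is O(b ⊃ c); since O(b), deontic closure gives O(c).
With premise 2, O(c ⊃ ¬p), the K-axiom yields O(¬p).
Premises 3, 4, 8, 9 do not contribute to this derivation.
So O(¬p) follows.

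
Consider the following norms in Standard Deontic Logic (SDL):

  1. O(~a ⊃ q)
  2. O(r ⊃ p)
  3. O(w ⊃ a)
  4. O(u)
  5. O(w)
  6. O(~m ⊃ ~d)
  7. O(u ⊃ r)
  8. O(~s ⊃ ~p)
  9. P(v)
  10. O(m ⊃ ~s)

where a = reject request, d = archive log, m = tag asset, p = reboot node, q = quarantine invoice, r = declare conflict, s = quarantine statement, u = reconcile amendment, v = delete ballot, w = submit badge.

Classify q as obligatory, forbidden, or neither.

Neither

Premise 1 is O(~a ⊃ q), but O(~a) is not derivable from the premises, so it does not yield O(q).
No premise or chain of K-axiom applications forces O(q), and none forces O(~q). So q is neither obligatory nor forbidden under these norms.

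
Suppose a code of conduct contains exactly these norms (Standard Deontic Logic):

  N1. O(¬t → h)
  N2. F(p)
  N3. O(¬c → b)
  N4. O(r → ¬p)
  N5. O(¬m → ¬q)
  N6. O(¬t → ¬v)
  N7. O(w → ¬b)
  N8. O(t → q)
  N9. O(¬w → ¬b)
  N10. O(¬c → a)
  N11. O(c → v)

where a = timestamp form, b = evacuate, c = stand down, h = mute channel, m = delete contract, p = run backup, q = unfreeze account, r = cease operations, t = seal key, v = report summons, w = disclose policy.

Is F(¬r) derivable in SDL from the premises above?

No

Premise 4 is O(r → ¬p); even if O(¬p) held, inferring O(r) would be affirming the consequent — invalid.
No other premise forces O(r). An ideal world satisfying every premise can still have ¬r true, so F(¬r) is not derivable.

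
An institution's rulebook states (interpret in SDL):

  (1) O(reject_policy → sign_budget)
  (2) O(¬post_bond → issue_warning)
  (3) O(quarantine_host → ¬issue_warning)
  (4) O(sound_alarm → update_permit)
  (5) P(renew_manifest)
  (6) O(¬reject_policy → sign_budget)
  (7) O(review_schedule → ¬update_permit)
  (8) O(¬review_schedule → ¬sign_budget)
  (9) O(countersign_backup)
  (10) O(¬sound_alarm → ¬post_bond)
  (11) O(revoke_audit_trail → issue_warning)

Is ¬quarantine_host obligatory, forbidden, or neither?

Obligatory

Premises 1 and 6 are O(reject_policy → sign_budget) and O(¬reject_policy → sign_budget); every ideal world satisfies reject_policy or ¬reject_policy, so in either case sign_budget holds — hence O(sign_budget).
Premise 8 is O(¬review_schedule → ¬sign_budget); contrapositively O(sign_budget → review_schedule). Since O(sign_budget) holds, K gives O(review_schedule).
Premise 7 is O(review_schedule → ¬update_permit); since O(review_schedule), deontic closure gives O(¬update_permit).
The contrapositive of premise 4 (O(sound_alarm → update_permit)) is O(¬update_permit → ¬sound_alarm), and O(¬update_permit) is already established, so O(¬sound_alarm).
Premise 10 is O(¬sound_alarm → ¬post_bond); since O(¬sound_alarm), deontic closure gives O(¬post_bond).
With premise 2, O(¬post_bond → issue_warning), the K-axiom yields O(issue_warning).
Premise 3, O(quarantine_host → ¬issue_warning), contraposes to O(issue_warning → ¬quarantine_host); with O(issue_warning) we get O(¬quarantine_host).
Premises 5, 9, 11 do not contribute to this derivation.
Hence ¬quarantine_host is obligatory.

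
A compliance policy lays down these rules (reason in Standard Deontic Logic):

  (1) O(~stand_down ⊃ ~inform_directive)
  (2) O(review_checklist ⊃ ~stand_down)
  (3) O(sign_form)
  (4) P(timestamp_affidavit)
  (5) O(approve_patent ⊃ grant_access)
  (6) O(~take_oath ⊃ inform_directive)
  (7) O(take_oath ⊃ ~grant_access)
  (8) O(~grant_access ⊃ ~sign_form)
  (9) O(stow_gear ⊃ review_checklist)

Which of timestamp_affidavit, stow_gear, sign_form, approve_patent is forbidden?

From premise 3 we have O(sign_form).
Premise 8, O(~grant_access ⊃ ~sign_form), contraposes to O(sign_form ⊃ grant_access); with O(sign_form) we get O(grant_access).
Premise 7, O(take_oath ⊃ ~grant_access), contraposes to O(grant_access ⊃ ~take_oath); with O(grant_access) we get O(~take_oath).
Premise 6 is O(~take_oath ⊃ inform_directive); since O(~take_oath), deontic closure gives O(inform_directive).
The contrapositive of premise 1 (O(~stand_down ⊃ ~inform_directive)) is O(inform_directive ⊃ stand_down), and O(inform_directive) is already established, so O(stand_down).
Premise 2, O(review_checklist ⊃ ~stand_down), contraposes to O(stand_down ⊃ ~review_checklist); with O(stand_down) we get O(~review_checklist).
Premise 9, O(stow_gear ⊃ review_checklist), contraposes to O(~review_checklist ⊃ ~stow_gear); with O(~review_checklist) we get O(~stow_gear).
So O(~stow_gear) holds, i.e. stow_gear is forbidden. None of the other listed options is forbidden under the premises.

stow_gear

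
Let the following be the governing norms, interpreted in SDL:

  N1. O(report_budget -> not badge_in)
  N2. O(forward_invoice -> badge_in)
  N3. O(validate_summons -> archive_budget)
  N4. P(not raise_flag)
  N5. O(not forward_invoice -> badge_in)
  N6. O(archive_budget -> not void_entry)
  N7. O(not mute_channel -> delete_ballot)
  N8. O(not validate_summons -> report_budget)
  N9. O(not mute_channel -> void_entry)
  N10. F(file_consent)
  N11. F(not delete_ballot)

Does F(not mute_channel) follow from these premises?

By case analysis on not forward_invoice: premise 5 gives O(not forward_invoice -> badge_in) and premise 2 gives O(forward_invoice -> badge_in), so O(badge_in) either way.
Premise 1 is O(report_budget -> not badge_in); contrapositively O(badge_in -> not report_budget). Since O(badge_in) holds, K gives O(not report_budget).
The contrapositive of premise 8 (O(not validate_summons -> report_budget)) is O(not report_budget -> validate_summons), and O(not report_budget) is already established, so O(validate_summons).
With premise 3, O(validate_summons -> archive_budget), the K-axiom yields O(archive_budget).
Applying K to premise 6 (O(archive_budget -> not void_entry)) and O(archive_budget) yields O(not void_entry).
Premise 9, O(not mute_channel -> void_entry), contraposes to O(not void_entry -> mute_channel); with O(not void_entry) we get O(mute_channel).
Premises 4, 7, 10, 11 do not contribute to this derivation.
So O(mute_channel) holds, i.e. F(not mute_channel). The claim follows.

Yes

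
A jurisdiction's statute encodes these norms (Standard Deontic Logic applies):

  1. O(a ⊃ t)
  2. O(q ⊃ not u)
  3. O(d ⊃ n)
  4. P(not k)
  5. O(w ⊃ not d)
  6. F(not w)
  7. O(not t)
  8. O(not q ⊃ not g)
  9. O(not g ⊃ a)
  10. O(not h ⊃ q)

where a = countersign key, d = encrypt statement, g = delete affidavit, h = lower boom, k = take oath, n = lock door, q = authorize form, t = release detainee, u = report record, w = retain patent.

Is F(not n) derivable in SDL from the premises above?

No

Premise 3 is O(d ⊃ n), but O(d) is not derivable from the premises, so it does not yield O(n).
No other premise forces O(n). An ideal world satisfying every premise can still have not n true, so F(not n) is not derivable.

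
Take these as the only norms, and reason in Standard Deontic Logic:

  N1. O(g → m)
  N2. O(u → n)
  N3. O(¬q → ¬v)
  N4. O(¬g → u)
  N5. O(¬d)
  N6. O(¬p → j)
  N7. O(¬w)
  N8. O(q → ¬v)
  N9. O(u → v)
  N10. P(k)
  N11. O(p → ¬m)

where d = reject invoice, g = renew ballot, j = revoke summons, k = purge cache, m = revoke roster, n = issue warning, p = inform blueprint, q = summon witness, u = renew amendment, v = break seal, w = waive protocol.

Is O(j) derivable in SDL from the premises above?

Premises 3 and 8 cover both cases: O(¬q → ¬v) and O(q → ¬v). Since ¬q ∨ q is a tautology, O(¬v) follows.
Premise 9 is O(u → v); contrapositively O(¬v → ¬u). Since O(¬v) holds, K gives O(¬u).
Premise 4, O(¬g → u), contraposes to O(¬u → g); with O(¬u) we get O(g).
Applying K to premise 1 (O(g → m)) and O(g) yields O(m).
Premise 11, O(p → ¬m), contraposes to O(m → ¬p); with O(m) we get O(¬p).
Premise 6 is O(¬p → j); since O(¬p), deontic closure gives O(j).
Premises 2, 5, 7, 10 do not contribute to this derivation.
So O(j) follows.

Yes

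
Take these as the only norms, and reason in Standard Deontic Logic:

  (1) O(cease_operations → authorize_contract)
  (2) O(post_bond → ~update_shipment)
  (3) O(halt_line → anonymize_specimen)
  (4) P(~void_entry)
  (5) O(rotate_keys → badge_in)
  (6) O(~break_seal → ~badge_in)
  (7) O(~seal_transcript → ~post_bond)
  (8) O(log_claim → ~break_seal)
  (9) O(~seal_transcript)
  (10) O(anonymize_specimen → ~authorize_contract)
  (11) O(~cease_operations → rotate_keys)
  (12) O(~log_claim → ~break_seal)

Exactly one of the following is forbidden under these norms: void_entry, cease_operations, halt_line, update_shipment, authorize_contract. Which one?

Premises 12 and 8 are O(~log_claim → ~break_seal) and O(log_claim → ~break_seal); every ideal world satisfies ~log_claim or log_claim, so in either case ~break_seal holds — hence O(~break_seal).
With premise 6, O(~break_seal → ~badge_in), the K-axiom yields O(~badge_in).
Premise 5 is O(rotate_keys → badge_in); contrapositively O(~badge_in → ~rotate_keys). Since O(~badge_in) holds, K gives O(~rotate_keys).
The contrapositive of premise 11 (O(~cease_operations → rotate_keys)) is O(~rotate_keys → cease_operations), and O(~rotate_keys) is already established, so O(cease_operations).
From O(cease_operations) and premise 1, O(cease_operations → authorize_contract), we obtain O(authorize_contract).
The contrapositive of premise 10 (O(anonymize_specimen → ~authorize_contract)) is O(authorize_contract → ~anonymize_specimen), and O(authorize_contract) is already established, so O(~anonymize_specimen).
Premise 3, O(halt_line → anonymize_specimen), contraposes to O(~anonymize_specimen → ~halt_line); with O(~anonymize_specimen) we get O(~halt_line).
So O(~halt_line) holds, i.e. halt_line is forbidden. None of the other listed options is forbidden under the premises.

halt_line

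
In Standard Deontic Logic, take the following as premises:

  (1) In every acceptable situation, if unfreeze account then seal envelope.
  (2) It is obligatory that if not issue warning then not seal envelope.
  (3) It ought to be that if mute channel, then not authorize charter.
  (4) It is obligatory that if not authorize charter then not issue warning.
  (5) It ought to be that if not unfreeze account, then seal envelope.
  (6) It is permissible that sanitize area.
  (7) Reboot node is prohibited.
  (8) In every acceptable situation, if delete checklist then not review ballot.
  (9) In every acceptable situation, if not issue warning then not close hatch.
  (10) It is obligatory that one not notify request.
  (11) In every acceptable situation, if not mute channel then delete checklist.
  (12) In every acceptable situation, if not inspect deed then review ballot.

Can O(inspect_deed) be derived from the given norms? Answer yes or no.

Yes

By case analysis on unfreeze_account: premise 1 gives O(unfreeze_account → seal_envelope) and premise 5 gives O(¬unfreeze_account → seal_envelope), so O(seal_envelope) either way.
The contrapositive of premise 2 (O(¬issue_warning → ¬seal_envelope)) is O(seal_envelope → issue_warning), and O(seal_envelope) is already established, so O(issue_warning).
Premise 4 is O(¬authorize_charter → ¬issue_warning); contrapositively O(issue_warning → authorize_charter). Since O(issue_warning) holds, K gives O(authorize_charter).
The contrapositive of premise 3 (O(mute_channel → ¬authorize_charter)) is O(authorize_charter → ¬mute_channel), and O(authorize_charter) is already established, so O(¬mute_channel).
With premise 11, O(¬mute_channel → delete_checklist), the K-axiom yields O(delete_checklist).
Premise 8 is O(delete_checklist → ¬review_ballot); since O(delete_checklist), deontic closure gives O(¬review_ballot).
Premise 12, O(¬inspect_deed → review_ballot), contraposes to O(¬review_ballot → inspect_deed); with O(¬review_ballot) we get O(inspect_deed).
Premises 6, 7, 9, 10 do not contribute to this derivation.
So O(inspect_deed) follows.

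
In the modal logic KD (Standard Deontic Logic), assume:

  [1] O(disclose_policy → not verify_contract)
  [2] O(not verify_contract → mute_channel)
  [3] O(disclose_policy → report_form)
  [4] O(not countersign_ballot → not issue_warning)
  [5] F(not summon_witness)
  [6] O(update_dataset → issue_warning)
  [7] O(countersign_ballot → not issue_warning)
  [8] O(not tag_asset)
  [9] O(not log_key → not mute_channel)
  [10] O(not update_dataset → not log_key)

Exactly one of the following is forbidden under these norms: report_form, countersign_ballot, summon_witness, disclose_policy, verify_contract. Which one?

disclose_policy

Premises 7 and 4 cover both cases: O(countersign_ballot → not issue_warning) and O(not countersign_ballot → not issue_warning). Since countersign_ballot ∨ not countersign_ballot is a tautology, O(not issue_warning) follows.
Premise 6, O(update_dataset → issue_warning), contraposes to O(not issue_warning → not update_dataset); with O(not issue_warning) we get O(not update_dataset).
Premise 10 is O(not update_dataset → not log_key); since O(not update_dataset), deontic closure gives O(not log_key).
Premise 9 is O(not log_key → not mute_channel); since O(not log_key), deontic closure gives O(not mute_channel).
Premise 2, O(not verify_contract → mute_channel), contraposes to O(not mute_channel → verify_contract); with O(not mute_channel) we get O(verify_contract).
The contrapositive of premise 1 (O(disclose_policy → not verify_contract)) is O(verify_contract → not disclose_policy), and O(verify_contract) is already established, so O(not disclose_policy).
So O(not disclose_policy) holds, i.e. disclose_policy is forbidden. None of the other listed options is forbidden under the premises.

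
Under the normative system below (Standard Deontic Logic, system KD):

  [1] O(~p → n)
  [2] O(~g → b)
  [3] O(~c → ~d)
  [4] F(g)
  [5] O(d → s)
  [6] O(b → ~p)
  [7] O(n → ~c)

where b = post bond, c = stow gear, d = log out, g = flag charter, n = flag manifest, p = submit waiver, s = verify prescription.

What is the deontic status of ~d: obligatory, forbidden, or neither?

Obligatory

F(g) at premise 4 means O(~g).
From O(~g) and premise 2, O(~g → b), we obtain O(b).
With premise 6, O(b → ~p), the K-axiom yields O(~p).
Premise 1 is O(~p → n); since O(~p), deontic closure gives O(n).
Premise 7 is O(n → ~c); since O(n), deontic closure gives O(~c).
Premise 3 is O(~c → ~d); since O(~c), deontic closure gives O(~d).
Premise 5 does not contribute to this derivation.
Hence ~d is obligatory.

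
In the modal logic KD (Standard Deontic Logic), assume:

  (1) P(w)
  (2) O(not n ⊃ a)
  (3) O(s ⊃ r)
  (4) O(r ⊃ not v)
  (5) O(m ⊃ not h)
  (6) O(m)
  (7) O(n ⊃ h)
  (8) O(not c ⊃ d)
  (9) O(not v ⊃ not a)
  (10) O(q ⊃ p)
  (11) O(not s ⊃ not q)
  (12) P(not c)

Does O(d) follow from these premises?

Premise 8 is O(not c ⊃ d), but O(not c) is not derivable from the premises (the permission P(not c) asserts only not O(c), not O(not c)), so it does not yield O(d).
No other premise forces O(d). An ideal world satisfying every premise can still have d false, so O(d) is not derivable.

No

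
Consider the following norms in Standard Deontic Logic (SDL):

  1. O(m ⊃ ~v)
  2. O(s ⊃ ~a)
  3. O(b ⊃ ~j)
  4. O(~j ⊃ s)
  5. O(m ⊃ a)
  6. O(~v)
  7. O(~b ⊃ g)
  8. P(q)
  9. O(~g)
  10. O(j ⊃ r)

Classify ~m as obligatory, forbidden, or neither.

Premise 9 states O(~g) outright.
Premise 7 is O(~b ⊃ g); contrapositively O(~g ⊃ b). Since O(~g) holds, K gives O(b).
With premise 3, O(b ⊃ ~j), the K-axiom yields O(~j).
With premise 4, O(~j ⊃ s), the K-axiom yields O(s).
Premise 2 is O(s ⊃ ~a); since O(s), deontic closure gives O(~a).
Premise 5, O(m ⊃ a), contraposes to O(~a ⊃ ~m); with O(~a) we get O(~m).
Premises 1, 6, 8, 10 do not contribute to this derivation.
Hence ~m is obligatory.

Obligatory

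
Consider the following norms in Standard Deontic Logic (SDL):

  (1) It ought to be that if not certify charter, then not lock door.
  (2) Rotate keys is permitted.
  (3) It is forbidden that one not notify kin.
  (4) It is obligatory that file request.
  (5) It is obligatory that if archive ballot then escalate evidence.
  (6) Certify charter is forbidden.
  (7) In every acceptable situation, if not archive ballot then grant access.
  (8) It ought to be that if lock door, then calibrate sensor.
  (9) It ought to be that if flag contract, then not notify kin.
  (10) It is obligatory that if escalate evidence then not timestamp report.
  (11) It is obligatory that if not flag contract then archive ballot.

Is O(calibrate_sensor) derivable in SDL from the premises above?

No

Premise 8 is O(lock_door → calibrate_sensor), but O(lock_door) is not derivable from the premises, so it does not yield O(calibrate_sensor).
No other premise forces O(calibrate_sensor). An ideal world satisfying every premise can still have calibrate_sensor false, so O(calibrate_sensor) is not derivable.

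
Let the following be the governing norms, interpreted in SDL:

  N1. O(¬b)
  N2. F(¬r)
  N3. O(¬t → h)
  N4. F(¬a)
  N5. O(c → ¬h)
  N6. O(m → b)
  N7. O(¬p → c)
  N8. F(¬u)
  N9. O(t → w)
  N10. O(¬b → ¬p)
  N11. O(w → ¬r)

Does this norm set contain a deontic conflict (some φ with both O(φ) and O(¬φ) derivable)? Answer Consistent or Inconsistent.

Inconsistent

Premise 2, F(¬r), is equivalent to O(r).
Premise 11 is O(w → ¬r); contrapositively O(r → ¬w). Since O(r) holds, K gives O(¬w).
The contrapositive of premise 9 (O(t → w)) is O(¬w → ¬t), and O(¬w) is already established, so O(¬t).
With premise 3, O(¬t → h), the K-axiom yields O(h).
Premise 5 is O(c → ¬h); contrapositively O(h → ¬c). Since O(h) holds, K gives O(¬c).
The contrapositive of premise 7 (O(¬p → c)) is O(¬c → p), and O(¬c) is already established, so O(p).
Premise 10, O(¬b → ¬p), contraposes to O(p → b); with O(p) we get O(b).
Yet premise 1 states O(¬b).
We now have both O(b) and O(¬b) — b is simultaneously obligatory and forbidden, violating the D-axiom.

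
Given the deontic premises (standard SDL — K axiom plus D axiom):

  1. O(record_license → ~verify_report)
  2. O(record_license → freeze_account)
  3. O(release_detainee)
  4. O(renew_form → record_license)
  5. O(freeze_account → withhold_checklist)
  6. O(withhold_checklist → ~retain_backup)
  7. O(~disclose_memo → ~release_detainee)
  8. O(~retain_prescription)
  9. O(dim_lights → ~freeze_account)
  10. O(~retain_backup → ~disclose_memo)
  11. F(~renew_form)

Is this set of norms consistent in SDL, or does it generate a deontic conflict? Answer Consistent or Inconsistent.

Inconsistent

From premise 3 we have O(release_detainee).
The contrapositive of premise 7 (O(~disclose_memo → ~release_detainee)) is O(release_detainee → disclose_memo), and O(release_detainee) is already established, so O(disclose_memo).
Premise 10, O(~retain_backup → ~disclose_memo), contraposes to O(disclose_memo → retain_backup); with O(disclose_memo) we get O(retain_backup).
Premise 6, O(withhold_checklist → ~retain_backup), contraposes to O(retain_backup → ~withhold_checklist); with O(retain_backup) we get O(~withhold_checklist).
Premise 5, O(freeze_account → withhold_checklist), contraposes to O(~withhold_checklist → ~freeze_account); with O(~withhold_checklist) we get O(~freeze_account).
The contrapositive of premise 2 (O(record_license → freeze_account)) is O(~freeze_account → ~record_license), and O(~freeze_account) is already established, so O(~record_license).
Premise 4, O(renew_form → record_license), contraposes to O(~record_license → ~renew_form); with O(~record_license) we get O(~renew_form).
But premise 11, F(~renew_form), means O(renew_form).
We now have both O(~renew_form) and O(renew_form) — renew_form is simultaneously obligatory and forbidden, violating the D-axiom.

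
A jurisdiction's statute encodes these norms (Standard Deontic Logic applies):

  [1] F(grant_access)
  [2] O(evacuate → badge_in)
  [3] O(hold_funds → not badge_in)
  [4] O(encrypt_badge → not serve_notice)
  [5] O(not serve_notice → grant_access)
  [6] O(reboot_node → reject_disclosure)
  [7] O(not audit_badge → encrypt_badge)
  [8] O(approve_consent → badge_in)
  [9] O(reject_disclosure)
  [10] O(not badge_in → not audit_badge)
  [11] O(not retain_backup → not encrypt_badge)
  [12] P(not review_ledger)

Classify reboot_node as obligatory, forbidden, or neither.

Premise 6 is O(reboot_node → reject_disclosure); even if O(reject_disclosure) held, inferring O(reboot_node) would be affirming the consequent — invalid.
No premise or chain of K-axiom applications forces O(reboot_node), and none forces O(not reboot_node). So reboot_node is neither obligatory nor forbidden under these norms.

Neither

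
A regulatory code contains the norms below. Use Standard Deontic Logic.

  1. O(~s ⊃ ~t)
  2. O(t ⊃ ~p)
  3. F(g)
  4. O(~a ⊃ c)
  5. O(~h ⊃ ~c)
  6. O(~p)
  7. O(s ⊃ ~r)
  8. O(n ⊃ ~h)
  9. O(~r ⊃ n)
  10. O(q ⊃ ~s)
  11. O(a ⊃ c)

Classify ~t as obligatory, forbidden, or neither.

Obligatory

Premises 4 and 11 cover both cases: O(~a ⊃ c) and O(a ⊃ c). Since ~a ∨ a is a tautology, O(c) follows.
Premise 5 is O(~h ⊃ ~c); contrapositively O(c ⊃ h). Since O(c) holds, K gives O(h).
Premise 8, O(n ⊃ ~h), contraposes to O(h ⊃ ~n); with O(h) we get O(~n).
Premise 9, O(~r ⊃ n), contraposes to O(~n ⊃ r); with O(~n) we get O(r).
The contrapositive of premise 7 (O(s ⊃ ~r)) is O(r ⊃ ~s), and O(r) is already established, so O(~s).
With premise 1, O(~s ⊃ ~t), the K-axiom yields O(~t).
Premises 2, 3, 6, 10 do not contribute to this derivation.
Hence ~t is obligatory.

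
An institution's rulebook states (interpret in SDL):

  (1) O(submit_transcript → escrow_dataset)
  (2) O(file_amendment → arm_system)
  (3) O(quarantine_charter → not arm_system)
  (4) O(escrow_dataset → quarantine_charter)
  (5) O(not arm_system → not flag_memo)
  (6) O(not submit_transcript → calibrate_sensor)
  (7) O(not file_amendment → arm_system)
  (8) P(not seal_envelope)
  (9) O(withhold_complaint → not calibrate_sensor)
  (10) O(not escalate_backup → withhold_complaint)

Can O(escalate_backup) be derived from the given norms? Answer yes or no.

Yes

By case analysis on file_amendment: premise 2 gives O(file_amendment → arm_system) and premise 7 gives O(not file_amendment → arm_system), so O(arm_system) either way.
The contrapositive of premise 3 (O(quarantine_charter → not arm_system)) is O(arm_system → not quarantine_charter), and O(arm_system) is already established, so O(not quarantine_charter).
The contrapositive of premise 4 (O(escrow_dataset → quarantine_charter)) is O(not quarantine_charter → not escrow_dataset), and O(not quarantine_charter) is already established, so O(not escrow_dataset).
Premise 1 is O(submit_transcript → escrow_dataset); contrapositively O(not escrow_dataset → not submit_transcript). Since O(not escrow_dataset) holds, K gives O(not submit_transcript).
Applying K to premise 6 (O(not submit_transcript → calibrate_sensor)) and O(not submit_transcript) yields O(calibrate_sensor).
Premise 9 is O(withhold_complaint → not calibrate_sensor); contrapositively O(calibrate_sensor → not withhold_complaint). Since O(calibrate_sensor) holds, K gives O(not withhold_complaint).
Premise 10, O(not escalate_backup → withhold_complaint), contraposes to O(not withhold_complaint → escalate_backup); with O(not withhold_complaint) we get O(escalate_backup).
Premises 5, 8 do not contribute to this derivation.
So O(escalate_backup) follows.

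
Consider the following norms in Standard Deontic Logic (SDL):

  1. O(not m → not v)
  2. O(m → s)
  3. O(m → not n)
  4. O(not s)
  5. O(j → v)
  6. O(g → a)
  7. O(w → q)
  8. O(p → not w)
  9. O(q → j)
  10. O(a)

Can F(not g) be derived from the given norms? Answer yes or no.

No

Premise 6 is O(g → a); even if O(a) held, inferring O(g) would be affirming the consequent — invalid.
No other premise forces O(g). An ideal world satisfying every premise can still have not g true, so F(not g) is not derivable.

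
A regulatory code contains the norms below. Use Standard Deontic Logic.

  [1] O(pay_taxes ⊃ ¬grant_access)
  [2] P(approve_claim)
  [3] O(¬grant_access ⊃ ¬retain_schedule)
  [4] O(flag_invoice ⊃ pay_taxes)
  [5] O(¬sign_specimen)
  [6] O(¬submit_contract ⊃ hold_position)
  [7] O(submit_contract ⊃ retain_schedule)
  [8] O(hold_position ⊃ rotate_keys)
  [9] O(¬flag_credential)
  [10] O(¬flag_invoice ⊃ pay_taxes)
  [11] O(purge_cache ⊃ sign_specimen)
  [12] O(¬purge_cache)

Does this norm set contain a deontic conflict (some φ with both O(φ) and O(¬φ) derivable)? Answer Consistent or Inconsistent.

Consistent

Premise 11 is O(purge_cache ⊃ sign_specimen), but O(purge_cache) is not derivable from the premises, so it does not yield O(sign_specimen).
So O(sign_specimen) is not derivable, and the apparent clash with O(¬sign_specimen) does not arise.
A world satisfying every obligation exists (e.g. approve_claim=false, flag_credential=false, flag_invoice=false, grant_access=false, hold_position=true, pay_taxes=true, purge_cache=false, retain_schedule=false, rotate_keys=true, sign_specimen=false, submit_contract=false); no atom is both obligatory and forbidden, so the set is consistent.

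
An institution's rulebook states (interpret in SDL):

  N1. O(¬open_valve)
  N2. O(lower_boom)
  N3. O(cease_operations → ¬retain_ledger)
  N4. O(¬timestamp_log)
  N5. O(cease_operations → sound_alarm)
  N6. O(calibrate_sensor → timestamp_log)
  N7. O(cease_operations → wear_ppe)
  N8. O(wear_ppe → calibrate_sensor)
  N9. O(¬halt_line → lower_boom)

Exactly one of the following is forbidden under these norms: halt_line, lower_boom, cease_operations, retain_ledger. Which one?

cease_operations

Premise 4 states O(¬timestamp_log) outright.
Premise 6 is O(calibrate_sensor → timestamp_log); contrapositively O(¬timestamp_log → ¬calibrate_sensor). Since O(¬timestamp_log) holds, K gives O(¬calibrate_sensor).
Premise 8, O(wear_ppe → calibrate_sensor), contraposes to O(¬calibrate_sensor → ¬wear_ppe); with O(¬calibrate_sensor) we get O(¬wear_ppe).
Premise 7 is O(cease_operations → wear_ppe); contrapositively O(¬wear_ppe → ¬cease_operations). Since O(¬wear_ppe) holds, K gives O(¬cease_operations).
So O(¬cease_operations) holds, i.e. cease_operations is forbidden. None of the other listed options is forbidden under the premises.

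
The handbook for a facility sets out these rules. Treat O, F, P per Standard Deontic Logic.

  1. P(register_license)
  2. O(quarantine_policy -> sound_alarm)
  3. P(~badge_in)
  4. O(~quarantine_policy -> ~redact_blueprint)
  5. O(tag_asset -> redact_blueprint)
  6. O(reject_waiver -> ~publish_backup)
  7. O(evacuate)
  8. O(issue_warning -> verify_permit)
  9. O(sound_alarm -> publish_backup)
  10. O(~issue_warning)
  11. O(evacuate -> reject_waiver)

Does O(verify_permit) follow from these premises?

No

Premise 8 is O(issue_warning -> verify_permit), but O(issue_warning) is not derivable from the premises, so it does not yield O(verify_permit).
No other premise forces O(verify_permit). An ideal world satisfying every premise can still have verify_permit false, so O(verify_permit) is not derivable.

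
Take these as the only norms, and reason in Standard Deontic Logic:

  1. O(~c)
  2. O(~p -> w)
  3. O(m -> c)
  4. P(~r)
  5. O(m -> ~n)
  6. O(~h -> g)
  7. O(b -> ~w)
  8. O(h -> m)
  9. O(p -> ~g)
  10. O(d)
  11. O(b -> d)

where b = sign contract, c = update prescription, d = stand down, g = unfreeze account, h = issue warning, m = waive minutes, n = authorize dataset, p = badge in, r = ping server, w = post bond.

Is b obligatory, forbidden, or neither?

Premise 1 gives O(~c).
Premise 3, O(m -> c), contraposes to O(~c -> ~m); with O(~c) we get O(~m).
Premise 8 is O(h -> m); contrapositively O(~m -> ~h). Since O(~m) holds, K gives O(~h).
From O(~h) and premise 6, O(~h -> g), we obtain O(g).
Premise 9, O(p -> ~g), contraposes to O(g -> ~p); with O(g) we get O(~p).
Premise 2 is O(~p -> w); since O(~p), deontic closure gives O(w).
The contrapositive of premise 7 (O(b -> ~w)) is O(w -> ~b), and O(w) is already established, so O(~b).
Premises 4, 5, 10, 11 do not contribute to this derivation.
Thus O(~b), which is F(b): b is forbidden.

Forbidden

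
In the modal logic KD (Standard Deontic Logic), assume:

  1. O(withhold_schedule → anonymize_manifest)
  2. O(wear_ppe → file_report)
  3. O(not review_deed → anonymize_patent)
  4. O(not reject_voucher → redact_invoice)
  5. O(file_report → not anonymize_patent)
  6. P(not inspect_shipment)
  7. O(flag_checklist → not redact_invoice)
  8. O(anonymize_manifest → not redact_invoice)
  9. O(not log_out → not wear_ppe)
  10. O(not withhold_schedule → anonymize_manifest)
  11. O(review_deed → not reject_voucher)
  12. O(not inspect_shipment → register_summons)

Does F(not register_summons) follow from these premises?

Premise 12 is O(not inspect_shipment → register_summons), but O(not inspect_shipment) is not derivable from the premises (the permission P(not inspect_shipment) asserts only not O(inspect_shipment), not O(not inspect_shipment)), so it does not yield O(register_summons).
No other premise forces O(register_summons). An ideal world satisfying every premise can still have not register_summons true, so F(not register_summons) is not derivable.

No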